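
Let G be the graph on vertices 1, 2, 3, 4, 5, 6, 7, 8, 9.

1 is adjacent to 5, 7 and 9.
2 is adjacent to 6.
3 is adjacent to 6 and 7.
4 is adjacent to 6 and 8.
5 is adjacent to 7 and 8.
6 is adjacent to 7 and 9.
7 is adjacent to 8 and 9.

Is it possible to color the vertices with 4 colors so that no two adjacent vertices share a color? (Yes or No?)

Yes

The chromatic number is 3. 1, 5, 7 are pairwise adjacent, so at least 3 colors are needed.
3 colors suffice: color red → {2, 4, 7}; color blue → {1, 6, 8}; color green → {3, 5, 9}.
Since 4 ≥ 3, a proper 4-coloring certainly exists.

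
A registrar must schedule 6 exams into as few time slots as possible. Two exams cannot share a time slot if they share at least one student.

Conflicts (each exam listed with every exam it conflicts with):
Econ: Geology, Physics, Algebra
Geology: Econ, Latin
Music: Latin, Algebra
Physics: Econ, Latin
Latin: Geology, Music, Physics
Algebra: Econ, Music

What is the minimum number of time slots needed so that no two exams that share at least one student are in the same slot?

3

The cycle Music-Algebra-Econ-Physics-Latin-Music has odd length 5, so it cannot be 2-colored; at least 3 time slots are needed.
3 time slots suffice: Econ=1, Geology=2, Music=3, Physics=2, Latin=1, Algebra=2. Every pair that conflicts lands in different time slots.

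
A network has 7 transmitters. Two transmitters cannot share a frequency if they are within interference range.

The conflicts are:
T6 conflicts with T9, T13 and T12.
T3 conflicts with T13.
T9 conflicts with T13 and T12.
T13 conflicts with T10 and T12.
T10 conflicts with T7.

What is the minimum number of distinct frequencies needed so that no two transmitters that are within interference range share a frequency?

T6, T9, T13, T12 are mutually in conflict, so at least 4 frequencies are needed.
4 frequencies suffice: frequency 1 → {T13, T7}; frequency 2 → {T3, T10, T12}; frequency 3 → {T9}; frequency 4 → {T6}. Each listed conflict is separated.

4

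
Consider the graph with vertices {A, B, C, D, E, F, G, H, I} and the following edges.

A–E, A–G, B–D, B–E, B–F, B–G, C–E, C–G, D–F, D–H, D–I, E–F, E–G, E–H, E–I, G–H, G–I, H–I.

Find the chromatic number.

E, G, H, I are mutually adjacent (a clique of size 4), so at least 4 colors are needed.
4 colors suffice: color 1 → {D, E}; color 2 → {F, G}; color 3 → {A, B, C, H}; color 4 → {I}. Each edge has distinct colors on its endpoints.

4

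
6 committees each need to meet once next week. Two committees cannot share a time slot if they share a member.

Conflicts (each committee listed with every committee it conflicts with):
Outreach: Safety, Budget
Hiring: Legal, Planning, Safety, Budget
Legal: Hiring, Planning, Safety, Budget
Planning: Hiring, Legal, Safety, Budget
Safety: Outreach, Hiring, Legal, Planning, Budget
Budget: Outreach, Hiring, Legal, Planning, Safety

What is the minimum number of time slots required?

5

Hiring, Legal, Planning, Safety, Budget are mutually in conflict, so at least 5 time slots are needed.
Using 5 time slots: Outreach=3, Hiring=5, Legal=4, Planning=3, Safety=2, Budget=1. No two conflicting committees share a time slot.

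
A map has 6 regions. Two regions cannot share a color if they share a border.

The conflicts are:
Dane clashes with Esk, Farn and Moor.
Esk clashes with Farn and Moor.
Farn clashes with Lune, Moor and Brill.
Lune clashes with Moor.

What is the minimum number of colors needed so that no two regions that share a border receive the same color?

Dane, Esk, Farn, Moor all conflict with each other, so at least 4 colors are needed.
4 colors suffice: Dane=4, Esk=3, Farn=1, Lune=3, Moor=2, Brill=2. Every pair that conflicts lands in different colors.

4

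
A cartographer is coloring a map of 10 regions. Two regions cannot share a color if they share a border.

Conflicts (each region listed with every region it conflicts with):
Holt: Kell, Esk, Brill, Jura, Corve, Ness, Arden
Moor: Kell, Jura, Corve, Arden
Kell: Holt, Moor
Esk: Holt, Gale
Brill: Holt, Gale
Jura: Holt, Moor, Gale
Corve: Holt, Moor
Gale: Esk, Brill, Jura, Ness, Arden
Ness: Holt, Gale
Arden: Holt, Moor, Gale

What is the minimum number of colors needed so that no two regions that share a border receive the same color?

Moor and Arden conflict, so at least 2 colors are needed.
A valid assignment using 2 colors: Holt=1, Moor=1, Kell=2, Esk=2, Brill=2, Jura=2, Corve=2, Gale=1, Ness=2, Arden=2. Every pair that conflicts lands in different colors.

2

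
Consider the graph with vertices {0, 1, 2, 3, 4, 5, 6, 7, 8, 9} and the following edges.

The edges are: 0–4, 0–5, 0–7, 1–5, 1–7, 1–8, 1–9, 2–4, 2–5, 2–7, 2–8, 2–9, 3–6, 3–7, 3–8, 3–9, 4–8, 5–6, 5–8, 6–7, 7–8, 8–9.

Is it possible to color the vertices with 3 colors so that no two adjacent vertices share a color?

Yes

The chromatic number is 3. 3, 6, 7 are mutually adjacent, so at least 3 colors are needed.
A valid assignment using 3 colors: 0=red, 1=green, 2=green, 3=green, 4=blue, 5=blue, 6=red, 7=blue, 8=red, 9=blue.
That is already a proper 3-coloring.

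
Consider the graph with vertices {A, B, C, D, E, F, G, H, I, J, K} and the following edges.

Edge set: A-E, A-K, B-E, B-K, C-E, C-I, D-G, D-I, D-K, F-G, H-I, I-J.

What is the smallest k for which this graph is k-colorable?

2

B and E are adjacent, so at least 2 colors are needed.
2 colors suffice: color red → {E, G, I, K}; color blue → {A, B, C, D, F, H, J}. Every edge joins two different colors.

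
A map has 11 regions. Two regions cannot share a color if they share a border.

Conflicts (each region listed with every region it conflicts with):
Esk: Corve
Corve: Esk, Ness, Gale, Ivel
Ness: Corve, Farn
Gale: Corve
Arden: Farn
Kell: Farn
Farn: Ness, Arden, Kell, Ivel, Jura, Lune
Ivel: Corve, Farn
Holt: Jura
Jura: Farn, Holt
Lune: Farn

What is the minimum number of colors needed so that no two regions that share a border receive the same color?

Kell and Farn conflict, so at least 2 colors are needed.
2 colors suffice: color 1 → {Corve, Farn, Holt}; color 2 → {Esk, Ness, Gale, Arden, Kell, Ivel, Jura, Lune}. Every pair that conflicts lands in different colors.

2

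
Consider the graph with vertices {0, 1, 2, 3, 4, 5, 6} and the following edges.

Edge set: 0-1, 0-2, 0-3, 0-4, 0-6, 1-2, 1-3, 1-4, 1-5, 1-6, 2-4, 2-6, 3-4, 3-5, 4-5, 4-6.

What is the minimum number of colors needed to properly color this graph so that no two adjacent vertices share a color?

5

0, 1, 2, 4, 6 are pairwise adjacent (a clique of size 5), so at least 5 colors are needed.
5 colors suffice: 0=c, 1=a, 2=e, 3=d, 4=b, 5=c, 6=d. Each edge has distinct colors on its endpoints.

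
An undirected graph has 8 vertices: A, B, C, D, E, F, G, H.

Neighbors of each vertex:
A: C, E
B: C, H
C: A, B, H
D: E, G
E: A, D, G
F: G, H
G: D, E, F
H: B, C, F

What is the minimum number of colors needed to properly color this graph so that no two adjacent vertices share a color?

3

B, C, H form a triangle, so at least 3 colors are needed.
3 colors suffice: color 1 → {C, G}; color 2 → {E, H}; color 3 → {A, B, D, F}. No two adjacent vertices share a color.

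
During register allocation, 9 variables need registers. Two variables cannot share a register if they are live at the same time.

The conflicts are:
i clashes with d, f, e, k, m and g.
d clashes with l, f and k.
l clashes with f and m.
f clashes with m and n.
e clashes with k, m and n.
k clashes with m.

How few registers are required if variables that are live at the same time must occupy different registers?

i, e, k, m are mutually in conflict, so at least 4 registers are needed.
4 registers suffice: register 1 → {i, l, n}; register 2 → {f, e, g}; register 3 → {d, m}; register 4 → {k}. Each listed conflict is separated.

4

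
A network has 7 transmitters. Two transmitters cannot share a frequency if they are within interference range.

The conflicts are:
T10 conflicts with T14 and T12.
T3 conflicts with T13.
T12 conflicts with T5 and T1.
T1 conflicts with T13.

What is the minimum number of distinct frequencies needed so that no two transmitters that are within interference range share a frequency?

2

T10 and T14 conflict, so at least 2 frequencies are needed.
Using 2 frequencies: T10=2, T14=1, T3=2, T12=1, T5=2, T1=2, T13=1. No two conflicting transmitters share a frequency.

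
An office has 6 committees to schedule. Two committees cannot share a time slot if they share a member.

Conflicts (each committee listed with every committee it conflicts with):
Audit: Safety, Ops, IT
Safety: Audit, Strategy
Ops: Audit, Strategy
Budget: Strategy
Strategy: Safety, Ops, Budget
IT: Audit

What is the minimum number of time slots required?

2

Audit and Ops conflict, so at least 2 time slots are needed.
2 time slots suffice: time slot 1 → {Audit, Strategy}; time slot 2 → {Safety, Ops, Budget, IT}. Every pair that conflicts lands in different time slots.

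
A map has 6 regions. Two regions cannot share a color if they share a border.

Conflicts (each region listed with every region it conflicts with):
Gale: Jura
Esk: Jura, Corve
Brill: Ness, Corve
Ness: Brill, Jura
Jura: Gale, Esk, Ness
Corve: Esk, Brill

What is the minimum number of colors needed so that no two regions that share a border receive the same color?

The cycle Brill-Ness-Jura-Esk-Corve-Brill has odd length 5, so it cannot be 2-colored; at least 3 colors are needed.
One proper 3-coloring: Gale=2, Esk=3, Brill=1, Ness=2, Jura=1, Corve=2. Each listed conflict is separated.

3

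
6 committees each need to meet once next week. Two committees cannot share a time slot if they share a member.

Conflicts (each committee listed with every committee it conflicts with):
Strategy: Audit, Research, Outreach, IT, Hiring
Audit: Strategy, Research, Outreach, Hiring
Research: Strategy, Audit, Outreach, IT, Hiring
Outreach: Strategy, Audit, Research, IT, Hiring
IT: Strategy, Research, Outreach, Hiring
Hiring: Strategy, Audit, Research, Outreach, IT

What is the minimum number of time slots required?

Strategy, Research, Outreach, IT, Hiring pairwise conflict, so at least 5 time slots are needed.
5 time slots suffice: time slot 1 → {Research}; time slot 2 → {Strategy}; time slot 3 → {Outreach}; time slot 4 → {Hiring}; time slot 5 → {Audit, IT}. Every pair that conflicts lands in different time slots.

5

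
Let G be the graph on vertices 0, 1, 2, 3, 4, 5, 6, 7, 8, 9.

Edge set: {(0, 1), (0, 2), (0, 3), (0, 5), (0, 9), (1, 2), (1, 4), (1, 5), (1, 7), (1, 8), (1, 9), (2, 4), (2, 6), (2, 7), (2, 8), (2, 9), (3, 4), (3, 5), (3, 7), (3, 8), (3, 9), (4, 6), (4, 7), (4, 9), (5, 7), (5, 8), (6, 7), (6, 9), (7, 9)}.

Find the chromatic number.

2, 4, 6, 7, 9 are mutually adjacent (a clique of size 5), so at least 5 colors are needed.
5 colors suffice: color red → {1, 3, 6}; color blue → {0, 7, 8}; color green → {2, 5}; color yellow → {9}; color purple → {4}. Every edge joins two different colors.

5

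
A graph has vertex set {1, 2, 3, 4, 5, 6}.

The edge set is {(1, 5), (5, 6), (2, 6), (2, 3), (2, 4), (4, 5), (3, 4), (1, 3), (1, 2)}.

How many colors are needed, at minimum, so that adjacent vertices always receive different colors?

1, 2, 3 form a triangle, so at least 3 colors are needed.
3 colors suffice: color a → {2, 5}; color b → {1, 4, 6}; color c → {3}. No two adjacent vertices share a color.

3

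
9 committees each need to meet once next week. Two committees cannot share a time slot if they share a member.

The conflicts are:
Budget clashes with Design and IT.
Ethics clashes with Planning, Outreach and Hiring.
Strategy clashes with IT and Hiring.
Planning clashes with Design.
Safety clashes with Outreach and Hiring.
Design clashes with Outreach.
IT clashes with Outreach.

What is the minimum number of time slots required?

3

The cycle Strategy-Hiring-Ethics-Outreach-IT-Strategy has odd length 5, so it cannot be 2-colored; at least 3 time slots are needed.
3 time slots suffice: Budget=1, Ethics=2, Strategy=3, Planning=1, Safety=2, Design=2, IT=2, Outreach=1, Hiring=1. Every pair that conflicts lands in different time slots.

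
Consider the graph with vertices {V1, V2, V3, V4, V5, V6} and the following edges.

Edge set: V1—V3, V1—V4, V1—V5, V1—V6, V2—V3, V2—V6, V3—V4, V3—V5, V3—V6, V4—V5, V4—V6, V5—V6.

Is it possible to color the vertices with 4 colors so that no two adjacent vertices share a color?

No

V1, V3, V4, V5, V6 form a clique, so at least 5 colors are needed.
So 4 colors are not enough.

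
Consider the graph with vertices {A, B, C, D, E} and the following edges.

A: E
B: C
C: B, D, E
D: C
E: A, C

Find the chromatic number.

2

B and C are adjacent, so at least 2 colors are needed.
A valid assignment using 2 colors: A=red, B=blue, C=red, D=blue, E=blue. Each edge has distinct colors on its endpoints.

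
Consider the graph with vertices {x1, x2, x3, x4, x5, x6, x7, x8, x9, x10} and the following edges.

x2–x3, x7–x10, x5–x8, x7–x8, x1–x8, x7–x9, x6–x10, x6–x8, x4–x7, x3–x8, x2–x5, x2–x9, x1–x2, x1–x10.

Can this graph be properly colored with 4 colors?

The chromatic number is 3. The cycle x2-x1-x10-x7-x9-x2 has odd length 5, so it cannot be 2-colored; at least 3 colors are needed.
3 colors suffice: x1=2, x2=1, x3=2, x4=1, x5=2, x6=2, x7=2, x8=1, x9=3, x10=1.
Since 4 ≥ 3, a proper 4-coloring certainly exists.

Yes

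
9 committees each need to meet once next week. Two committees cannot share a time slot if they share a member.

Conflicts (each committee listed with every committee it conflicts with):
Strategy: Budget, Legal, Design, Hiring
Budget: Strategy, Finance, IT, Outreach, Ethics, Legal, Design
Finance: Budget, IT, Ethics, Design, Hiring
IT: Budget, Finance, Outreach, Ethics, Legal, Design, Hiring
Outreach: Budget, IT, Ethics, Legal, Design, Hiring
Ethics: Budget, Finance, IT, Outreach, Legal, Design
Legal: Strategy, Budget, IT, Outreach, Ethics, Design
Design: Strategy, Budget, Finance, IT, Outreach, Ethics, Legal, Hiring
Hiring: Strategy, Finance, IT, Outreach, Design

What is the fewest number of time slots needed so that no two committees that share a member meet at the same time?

6

Budget, IT, Outreach, Ethics, Legal, Design pairwise conflict, so at least 6 time slots are needed.
6 time slots suffice: time slot 1 → {Design}; time slot 2 → {Budget, Hiring}; time slot 3 → {Strategy, IT}; time slot 4 → {Finance, Outreach}; time slot 5 → {Legal}; time slot 6 → {Ethics}. Every pair that conflicts lands in different time slots.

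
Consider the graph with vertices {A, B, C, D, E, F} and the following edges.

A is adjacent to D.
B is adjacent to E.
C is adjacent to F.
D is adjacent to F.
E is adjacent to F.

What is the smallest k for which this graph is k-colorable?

E and F are adjacent, so at least 2 colors are needed.
2 colors suffice: A=1, B=1, C=2, D=2, E=2, F=1. Every edge joins two different colors.

2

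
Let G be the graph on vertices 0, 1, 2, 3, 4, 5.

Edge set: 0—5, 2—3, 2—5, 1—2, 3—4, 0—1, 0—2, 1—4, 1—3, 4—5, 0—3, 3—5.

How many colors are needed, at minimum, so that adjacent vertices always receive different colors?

4

0, 2, 3, 5 form a clique, so at least 4 colors are needed.
4 colors suffice: 0=green, 1=blue, 2=yellow, 3=red, 4=green, 5=blue. Every edge joins two different colors.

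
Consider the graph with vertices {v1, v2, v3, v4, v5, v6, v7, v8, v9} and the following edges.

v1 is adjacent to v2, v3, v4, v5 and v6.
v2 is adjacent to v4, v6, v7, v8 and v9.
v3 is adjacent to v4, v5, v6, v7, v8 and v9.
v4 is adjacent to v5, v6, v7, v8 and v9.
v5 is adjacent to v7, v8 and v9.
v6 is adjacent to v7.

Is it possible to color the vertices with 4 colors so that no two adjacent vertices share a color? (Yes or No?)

The chromatic number is 4. v2, v4, v6, v7 form a clique, so at least 4 colors are needed.
4 colors suffice: color 1 → {v4}; color 2 → {v2, v3}; color 3 → {v5, v6}; color 4 → {v1, v7, v8, v9}.
That is already a proper 4-coloring.

Yes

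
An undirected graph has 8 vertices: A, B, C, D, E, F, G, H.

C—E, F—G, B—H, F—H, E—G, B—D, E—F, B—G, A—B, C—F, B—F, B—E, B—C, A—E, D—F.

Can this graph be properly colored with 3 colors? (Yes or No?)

No

B, E, F, G are pairwise adjacent (a clique of size 4), so at least 4 colors are needed.
So 3 colors are not enough.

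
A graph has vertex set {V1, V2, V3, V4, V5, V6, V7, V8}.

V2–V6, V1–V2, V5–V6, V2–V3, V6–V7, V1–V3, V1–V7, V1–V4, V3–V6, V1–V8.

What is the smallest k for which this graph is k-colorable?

3

V1, V2, V3 are mutually adjacent, so at least 3 colors are needed.
3 colors suffice: color 1 → {V1, V6}; color 2 → {V2, V4, V5, V7, V8}; color 3 → {V3}. No two adjacent vertices share a color.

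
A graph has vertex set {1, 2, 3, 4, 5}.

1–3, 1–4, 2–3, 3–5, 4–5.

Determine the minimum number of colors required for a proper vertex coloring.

3 and 5 are adjacent, so at least 2 colors are needed.
2 colors suffice: color red → {3, 4}; color blue → {1, 2, 5}. Every edge joins two different colors.

2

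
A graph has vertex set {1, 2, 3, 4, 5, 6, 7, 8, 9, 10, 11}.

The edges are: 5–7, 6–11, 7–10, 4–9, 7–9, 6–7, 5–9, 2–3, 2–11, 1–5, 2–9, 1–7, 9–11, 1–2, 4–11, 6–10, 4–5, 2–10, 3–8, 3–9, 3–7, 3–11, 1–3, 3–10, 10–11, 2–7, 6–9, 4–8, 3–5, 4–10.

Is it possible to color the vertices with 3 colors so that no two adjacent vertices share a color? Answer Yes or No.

No

1, 2, 3, 7 are mutually adjacent (a clique of size 4), so at least 4 colors are needed.
So 3 colors are not enough.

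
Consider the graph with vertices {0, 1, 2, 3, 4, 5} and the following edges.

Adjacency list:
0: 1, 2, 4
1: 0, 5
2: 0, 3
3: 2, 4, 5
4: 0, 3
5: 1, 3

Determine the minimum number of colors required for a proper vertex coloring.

The cycle 1-5-3-2-0-1 has odd length 5, so it cannot be 2-colored; at least 3 colors are needed.
A valid assignment using 3 colors: 0=a, 1=c, 2=b, 3=a, 4=b, 5=b. No two adjacent vertices share a color.

3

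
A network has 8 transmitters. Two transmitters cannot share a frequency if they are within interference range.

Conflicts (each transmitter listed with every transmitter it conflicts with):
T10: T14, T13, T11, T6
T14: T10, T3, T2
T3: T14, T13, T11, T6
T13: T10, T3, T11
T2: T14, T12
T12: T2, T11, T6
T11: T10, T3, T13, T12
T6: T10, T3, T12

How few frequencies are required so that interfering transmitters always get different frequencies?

3

T3, T13, T11 all conflict with each other, so at least 3 frequencies are needed.
3 frequencies suffice: frequency 1 → {T14, T11, T6}; frequency 2 → {T10, T3, T12}; frequency 3 → {T13, T2}. Every pair that conflicts lands in different frequencies.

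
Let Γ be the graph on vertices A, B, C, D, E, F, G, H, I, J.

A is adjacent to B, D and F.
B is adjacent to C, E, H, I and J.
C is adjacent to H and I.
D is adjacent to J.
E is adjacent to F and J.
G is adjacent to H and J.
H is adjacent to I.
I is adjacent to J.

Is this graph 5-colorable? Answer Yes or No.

Yes

The chromatic number is 4. B, C, H, I form a clique, so at least 4 colors are needed.
4 colors suffice: color 1 → {B, D, F, G}; color 2 → {A, H, J}; color 3 → {E, I}; color 4 → {C}.
Since 5 ≥ 4, a proper 5-coloring certainly exists.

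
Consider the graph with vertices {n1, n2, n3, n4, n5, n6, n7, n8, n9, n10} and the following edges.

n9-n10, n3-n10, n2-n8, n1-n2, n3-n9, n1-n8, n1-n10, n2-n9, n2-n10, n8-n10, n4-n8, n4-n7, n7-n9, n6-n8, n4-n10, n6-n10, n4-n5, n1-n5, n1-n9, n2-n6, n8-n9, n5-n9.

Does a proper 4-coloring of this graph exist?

n1, n2, n8, n9, n10 are mutually adjacent (a clique of size 5), so at least 5 colors are needed.
So 4 colors are not enough.

No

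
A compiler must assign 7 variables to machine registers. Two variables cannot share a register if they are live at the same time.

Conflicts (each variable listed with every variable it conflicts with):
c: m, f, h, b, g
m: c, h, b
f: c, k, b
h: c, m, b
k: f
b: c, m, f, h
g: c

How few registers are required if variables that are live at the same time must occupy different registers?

4

c, m, h, b are mutually in conflict, so at least 4 registers are needed.
A valid assignment using 4 registers: c=1, m=4, f=3, h=3, k=1, b=2, g=2. Each listed conflict is separated.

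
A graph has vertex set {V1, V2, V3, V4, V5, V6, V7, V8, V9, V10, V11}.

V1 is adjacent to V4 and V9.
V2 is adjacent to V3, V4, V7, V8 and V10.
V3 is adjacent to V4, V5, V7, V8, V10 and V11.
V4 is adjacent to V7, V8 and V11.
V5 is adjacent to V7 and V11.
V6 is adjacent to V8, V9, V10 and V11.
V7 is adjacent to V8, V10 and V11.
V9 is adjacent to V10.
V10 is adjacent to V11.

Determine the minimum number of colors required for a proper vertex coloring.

V2, V3, V4, V7, V8 are pairwise adjacent (a clique of size 5), so at least 5 colors are needed.
5 colors suffice: color R → {V1, V6, V7}; color B → {V3, V9}; color G → {V4, V5, V10}; color Y → {V8, V11}; color P → {V2}. Each edge has distinct colors on its endpoints.

5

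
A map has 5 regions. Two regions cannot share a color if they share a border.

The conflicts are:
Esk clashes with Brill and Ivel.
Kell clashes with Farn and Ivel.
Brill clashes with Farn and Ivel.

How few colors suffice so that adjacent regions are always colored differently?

3

Esk, Brill, Ivel are mutually in conflict, so at least 3 colors are needed.
3 colors suffice: color 1 → {Farn, Ivel}; color 2 → {Kell, Brill}; color 3 → {Esk}. No two conflicting regions share a color.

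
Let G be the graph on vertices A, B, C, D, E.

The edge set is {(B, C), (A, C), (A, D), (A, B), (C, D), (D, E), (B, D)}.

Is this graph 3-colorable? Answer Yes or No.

A, B, C, D form a clique, so at least 4 colors are needed.
So 3 colors are not enough.

No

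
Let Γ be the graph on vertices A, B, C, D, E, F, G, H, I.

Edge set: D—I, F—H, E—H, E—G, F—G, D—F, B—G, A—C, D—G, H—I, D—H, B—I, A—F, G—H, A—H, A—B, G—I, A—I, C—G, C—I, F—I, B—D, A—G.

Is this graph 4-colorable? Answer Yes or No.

A, F, G, H, I are pairwise adjacent (a clique of size 5), so at least 5 colors are needed.
So 4 colors are not enough.

No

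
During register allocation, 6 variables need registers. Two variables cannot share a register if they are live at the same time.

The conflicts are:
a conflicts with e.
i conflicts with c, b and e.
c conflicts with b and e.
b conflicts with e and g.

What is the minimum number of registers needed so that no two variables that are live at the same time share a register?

4

i, c, b, e are mutually in conflict, so at least 4 registers are needed.
Using 4 registers: a=1, i=4, c=3, b=1, e=2, g=2. No two conflicting variables share a register.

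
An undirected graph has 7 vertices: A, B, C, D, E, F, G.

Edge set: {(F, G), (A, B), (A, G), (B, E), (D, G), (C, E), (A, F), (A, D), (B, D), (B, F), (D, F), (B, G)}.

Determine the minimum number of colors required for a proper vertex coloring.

5

A, B, D, F, G are mutually adjacent (a clique of size 5), so at least 5 colors are needed.
A valid assignment using 5 colors: A=purple, B=red, C=red, D=yellow, E=blue, F=green, G=blue. Each edge has distinct colors on its endpoints.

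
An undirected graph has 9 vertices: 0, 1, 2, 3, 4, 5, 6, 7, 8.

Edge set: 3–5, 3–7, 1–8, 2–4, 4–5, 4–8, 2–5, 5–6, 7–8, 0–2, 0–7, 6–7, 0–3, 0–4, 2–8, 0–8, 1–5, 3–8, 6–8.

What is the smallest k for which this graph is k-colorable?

0, 3, 7, 8 are pairwise adjacent (a clique of size 4), so at least 4 colors are needed.
A valid assignment using 4 colors: 0=b, 1=b, 2=d, 3=d, 4=c, 5=a, 6=b, 7=c, 8=a. No two adjacent vertices share a color.

4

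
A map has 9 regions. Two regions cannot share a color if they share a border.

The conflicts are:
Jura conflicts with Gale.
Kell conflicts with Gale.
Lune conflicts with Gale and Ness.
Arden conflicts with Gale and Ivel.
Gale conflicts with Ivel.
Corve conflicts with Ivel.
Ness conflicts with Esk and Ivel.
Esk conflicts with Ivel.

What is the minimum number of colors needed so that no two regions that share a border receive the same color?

3

Ness, Esk, Ivel all conflict with each other, so at least 3 colors are needed.
3 colors suffice: color 1 → {Jura, Kell, Lune, Ivel}; color 2 → {Gale, Corve, Ness}; color 3 → {Arden, Esk}. Each listed conflict is separated.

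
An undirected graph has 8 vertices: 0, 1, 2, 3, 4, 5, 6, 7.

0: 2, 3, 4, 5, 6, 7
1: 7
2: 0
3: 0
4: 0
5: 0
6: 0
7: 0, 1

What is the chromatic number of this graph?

2

0 and 4 are adjacent, so at least 2 colors are needed.
2 colors suffice: color a → {0, 1}; color b → {2, 3, 4, 5, 6, 7}. No two adjacent vertices share a color.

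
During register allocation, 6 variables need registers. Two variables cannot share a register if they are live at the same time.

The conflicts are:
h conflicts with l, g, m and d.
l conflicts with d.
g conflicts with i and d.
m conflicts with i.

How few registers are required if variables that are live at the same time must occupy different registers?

h, g, d pairwise conflict, so at least 3 registers are needed.
3 registers suffice: register 1 → {h, i}; register 2 → {m, d}; register 3 → {l, g}. Every pair that conflicts lands in different registers.

3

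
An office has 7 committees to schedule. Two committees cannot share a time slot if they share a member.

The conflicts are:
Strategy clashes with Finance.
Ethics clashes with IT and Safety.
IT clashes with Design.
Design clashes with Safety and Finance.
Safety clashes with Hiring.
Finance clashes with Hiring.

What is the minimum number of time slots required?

2

Ethics and IT conflict, so at least 2 time slots are needed.
A valid assignment using 2 time slots: Strategy=1, Ethics=1, IT=2, Design=1, Safety=2, Finance=2, Hiring=1. Every pair that conflicts lands in different time slots.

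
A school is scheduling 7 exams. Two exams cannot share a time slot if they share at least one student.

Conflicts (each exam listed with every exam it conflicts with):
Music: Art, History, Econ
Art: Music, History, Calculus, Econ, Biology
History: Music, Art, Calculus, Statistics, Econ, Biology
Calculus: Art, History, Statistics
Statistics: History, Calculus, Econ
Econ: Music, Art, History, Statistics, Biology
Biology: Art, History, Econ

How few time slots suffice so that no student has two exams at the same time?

Music, Art, History, Econ are mutually in conflict, so at least 4 time slots are needed.
4 time slots suffice: time slot 1 → {History}; time slot 2 → {Art, Statistics}; time slot 3 → {Calculus, Econ}; time slot 4 → {Music, Biology}. No two conflicting exams share a time slot.

4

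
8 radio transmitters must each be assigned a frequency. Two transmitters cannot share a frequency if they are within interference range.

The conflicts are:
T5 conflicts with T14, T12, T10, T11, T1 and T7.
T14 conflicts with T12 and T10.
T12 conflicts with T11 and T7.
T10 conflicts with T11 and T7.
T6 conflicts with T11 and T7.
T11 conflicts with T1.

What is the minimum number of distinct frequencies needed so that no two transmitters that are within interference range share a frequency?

3

T5, T10, T7 are mutually in conflict, so at least 3 frequencies are needed.
3 frequencies suffice: frequency 1 → {T5, T6}; frequency 2 → {T14, T11, T7}; frequency 3 → {T12, T10, T1}. No two conflicting transmitters share a frequency.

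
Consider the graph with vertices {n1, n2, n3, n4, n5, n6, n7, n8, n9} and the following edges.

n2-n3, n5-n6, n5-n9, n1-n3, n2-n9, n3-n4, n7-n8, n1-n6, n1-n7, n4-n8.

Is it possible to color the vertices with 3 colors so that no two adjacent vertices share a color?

The chromatic number is 3. The cycle n3-n4-n8-n7-n1-n3 has odd length 5, so it cannot be 2-colored; at least 3 colors are needed.
3 colors suffice: color R → {n3, n6, n8, n9}; color B → {n1, n2, n4, n5}; color G → {n7}.
That is already a proper 3-coloring.

Yes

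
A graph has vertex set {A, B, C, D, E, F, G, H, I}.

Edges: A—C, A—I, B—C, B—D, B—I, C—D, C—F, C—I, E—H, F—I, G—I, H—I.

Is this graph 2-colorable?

No

A, C, I are mutually adjacent, so at least 3 colors are needed.
So 2 colors are not enough.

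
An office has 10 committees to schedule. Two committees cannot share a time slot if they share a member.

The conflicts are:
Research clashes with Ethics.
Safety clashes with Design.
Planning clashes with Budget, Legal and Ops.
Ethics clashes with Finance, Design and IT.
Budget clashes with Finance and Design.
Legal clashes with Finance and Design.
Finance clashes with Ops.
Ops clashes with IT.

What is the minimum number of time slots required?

Budget and Design conflict, so at least 2 time slots are needed.
2 time slots suffice: time slot 1 → {Research, Planning, Finance, Design, IT}; time slot 2 → {Safety, Ethics, Budget, Legal, Ops}. Each listed conflict is separated.

2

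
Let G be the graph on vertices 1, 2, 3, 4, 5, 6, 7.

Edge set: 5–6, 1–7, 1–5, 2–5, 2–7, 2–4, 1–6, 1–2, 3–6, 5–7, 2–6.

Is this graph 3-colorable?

1, 2, 5, 6 are mutually adjacent (a clique of size 4), so at least 4 colors are needed.
So 3 colors are not enough.

No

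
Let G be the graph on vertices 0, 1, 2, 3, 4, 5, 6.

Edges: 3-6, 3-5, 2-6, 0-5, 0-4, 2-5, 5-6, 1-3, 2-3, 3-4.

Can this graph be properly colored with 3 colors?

2, 3, 5, 6 are mutually adjacent (a clique of size 4), so at least 4 colors are needed.
So 3 colors are not enough.

No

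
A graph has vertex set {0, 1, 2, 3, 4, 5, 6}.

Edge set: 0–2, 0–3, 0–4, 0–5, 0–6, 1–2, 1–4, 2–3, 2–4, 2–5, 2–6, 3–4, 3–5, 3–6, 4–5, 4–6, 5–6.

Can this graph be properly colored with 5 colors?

0, 2, 3, 4, 5, 6 are mutually adjacent (a clique of size 6), so at least 6 colors are needed.
So 5 colors are not enough.

No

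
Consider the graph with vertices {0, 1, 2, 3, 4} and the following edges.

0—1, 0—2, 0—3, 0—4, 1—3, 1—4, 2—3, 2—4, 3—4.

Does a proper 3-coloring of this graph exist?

No

0, 2, 3, 4 form a clique, so at least 4 colors are needed.
So 3 colors are not enough.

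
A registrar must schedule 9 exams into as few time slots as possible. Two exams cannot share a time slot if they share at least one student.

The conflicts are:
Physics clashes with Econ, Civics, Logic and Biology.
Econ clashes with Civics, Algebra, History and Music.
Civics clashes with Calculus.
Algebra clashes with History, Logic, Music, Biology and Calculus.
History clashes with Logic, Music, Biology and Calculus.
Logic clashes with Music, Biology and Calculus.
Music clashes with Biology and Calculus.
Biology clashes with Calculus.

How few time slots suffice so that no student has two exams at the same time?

6

Algebra, History, Logic, Music, Biology, Calculus pairwise conflict, so at least 6 time slots are needed.
6 time slots suffice: time slot 1 → {Econ, Calculus}; time slot 2 → {Physics, Music}; time slot 3 → {Civics, Algebra}; time slot 4 → {Logic}; time slot 5 → {History}; time slot 6 → {Biology}. Each listed conflict is separated.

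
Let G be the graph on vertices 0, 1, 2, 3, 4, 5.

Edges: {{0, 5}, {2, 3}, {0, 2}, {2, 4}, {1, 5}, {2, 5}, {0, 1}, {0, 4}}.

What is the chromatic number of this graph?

3

0, 1, 5 are pairwise adjacent, so at least 3 colors are needed.
One proper 3-coloring: 0=a, 1=b, 2=b, 3=a, 4=c, 5=c. Each edge has distinct colors on its endpoints.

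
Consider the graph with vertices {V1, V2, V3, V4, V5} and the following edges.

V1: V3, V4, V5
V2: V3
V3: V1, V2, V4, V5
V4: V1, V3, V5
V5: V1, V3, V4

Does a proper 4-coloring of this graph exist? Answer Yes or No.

The chromatic number is 4. V1, V3, V4, V5 are mutually adjacent (a clique of size 4), so at least 4 colors are needed.
A valid assignment using 4 colors: V1=2, V2=2, V3=1, V4=3, V5=4.
That is already a proper 4-coloring.

Yes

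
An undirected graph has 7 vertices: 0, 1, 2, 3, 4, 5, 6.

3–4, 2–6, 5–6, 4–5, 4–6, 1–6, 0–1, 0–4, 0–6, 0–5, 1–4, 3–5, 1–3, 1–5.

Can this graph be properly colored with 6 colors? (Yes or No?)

Yes

The chromatic number is 5. 0, 1, 4, 5, 6 form a clique, so at least 5 colors are needed.
5 colors suffice: color a → {2, 5}; color b → {4}; color c → {1}; color d → {3, 6}; color e → {0}.
Since 6 ≥ 5, a proper 6-coloring certainly exists.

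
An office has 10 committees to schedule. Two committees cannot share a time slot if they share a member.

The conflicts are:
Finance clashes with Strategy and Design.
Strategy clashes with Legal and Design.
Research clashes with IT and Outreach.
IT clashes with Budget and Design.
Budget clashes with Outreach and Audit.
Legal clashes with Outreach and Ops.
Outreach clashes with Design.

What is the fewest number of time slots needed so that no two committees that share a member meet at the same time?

3

Finance, Strategy, Design all conflict with each other, so at least 3 time slots are needed.
3 time slots suffice: time slot 1 → {Strategy, IT, Outreach, Audit, Ops}; time slot 2 → {Research, Budget, Legal, Design}; time slot 3 → {Finance}. No two conflicting committees share a time slot.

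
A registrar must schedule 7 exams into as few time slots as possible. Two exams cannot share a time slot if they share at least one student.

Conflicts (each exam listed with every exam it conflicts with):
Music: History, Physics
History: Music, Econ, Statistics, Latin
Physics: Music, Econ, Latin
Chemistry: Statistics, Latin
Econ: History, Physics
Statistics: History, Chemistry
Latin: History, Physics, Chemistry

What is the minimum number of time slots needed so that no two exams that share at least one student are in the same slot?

Music and Physics conflict, so at least 2 time slots are needed.
2 time slots suffice: Music=2, History=1, Physics=1, Chemistry=1, Econ=2, Statistics=2, Latin=2. No two conflicting exams share a time slot.

2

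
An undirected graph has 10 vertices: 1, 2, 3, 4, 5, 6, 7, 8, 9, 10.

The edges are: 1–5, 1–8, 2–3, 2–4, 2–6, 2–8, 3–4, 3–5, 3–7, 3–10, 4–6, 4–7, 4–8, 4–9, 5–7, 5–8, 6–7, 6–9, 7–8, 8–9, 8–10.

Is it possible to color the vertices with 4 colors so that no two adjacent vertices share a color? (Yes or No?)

The chromatic number is 3. 4, 8, 9 are pairwise adjacent, so at least 3 colors are needed.
3 colors suffice: 1=green, 2=green, 3=red, 4=blue, 5=blue, 6=red, 7=green, 8=red, 9=green, 10=blue.
Since 4 ≥ 3, a proper 4-coloring certainly exists.

Yes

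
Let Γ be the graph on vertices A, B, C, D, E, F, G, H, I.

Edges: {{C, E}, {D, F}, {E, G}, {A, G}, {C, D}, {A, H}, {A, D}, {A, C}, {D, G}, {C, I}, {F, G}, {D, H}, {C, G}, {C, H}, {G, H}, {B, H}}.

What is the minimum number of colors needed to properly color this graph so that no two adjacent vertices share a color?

A, C, D, G, H are mutually adjacent (a clique of size 5), so at least 5 colors are needed.
One proper 5-coloring: A=5, B=1, C=1, D=3, E=3, F=1, G=2, H=4, I=2. Every edge joins two different colors.

5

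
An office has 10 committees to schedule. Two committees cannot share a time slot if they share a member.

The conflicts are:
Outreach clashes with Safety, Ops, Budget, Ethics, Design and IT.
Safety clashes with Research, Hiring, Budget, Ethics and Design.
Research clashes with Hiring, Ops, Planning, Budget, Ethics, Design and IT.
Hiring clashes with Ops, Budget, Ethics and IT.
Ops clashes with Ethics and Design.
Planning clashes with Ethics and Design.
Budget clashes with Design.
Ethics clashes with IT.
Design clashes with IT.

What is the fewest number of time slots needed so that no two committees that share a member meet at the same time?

4

Research, Hiring, Ops, Ethics pairwise conflict, so at least 4 time slots are needed.
4 time slots suffice: time slot 1 → {Outreach, Research}; time slot 2 → {Hiring, Design}; time slot 3 → {Budget, Ethics}; time slot 4 → {Safety, Ops, Planning, IT}. Every pair that conflicts lands in different time slots.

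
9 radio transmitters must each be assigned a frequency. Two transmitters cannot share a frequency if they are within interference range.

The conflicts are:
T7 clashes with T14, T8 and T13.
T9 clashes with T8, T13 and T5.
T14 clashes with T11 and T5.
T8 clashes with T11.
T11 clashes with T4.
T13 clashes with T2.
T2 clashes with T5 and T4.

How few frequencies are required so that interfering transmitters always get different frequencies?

The cycle T14-T7-T8-T9-T5-T14 has odd length 5, so it cannot be 2-colored; at least 3 frequencies are needed.
3 frequencies suffice: frequency 1 → {T14, T8, T2}; frequency 2 → {T7, T9, T11}; frequency 3 → {T13, T5, T4}. No two conflicting transmitters share a frequency.

3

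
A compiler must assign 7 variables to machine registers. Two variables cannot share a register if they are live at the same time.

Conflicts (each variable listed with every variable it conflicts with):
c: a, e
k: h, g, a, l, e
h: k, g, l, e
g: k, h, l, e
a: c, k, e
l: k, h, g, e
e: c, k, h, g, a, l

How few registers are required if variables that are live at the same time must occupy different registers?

k, h, g, l, e pairwise conflict, so at least 5 registers are needed.
5 registers suffice: register 1 → {e}; register 2 → {c, k}; register 3 → {g, a}; register 4 → {h}; register 5 → {l}. Each listed conflict is separated.

5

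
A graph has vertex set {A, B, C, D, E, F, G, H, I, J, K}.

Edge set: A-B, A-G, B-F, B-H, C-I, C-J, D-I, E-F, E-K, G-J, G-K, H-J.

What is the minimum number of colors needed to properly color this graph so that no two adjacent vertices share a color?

3

The cycle B-H-J-G-A-B has odd length 5, so it cannot be 2-colored; at least 3 colors are needed.
3 colors suffice: color 1 → {B, C, D, E, G}; color 2 → {A, F, I, J, K}; color 3 → {H}. Every edge joins two different colors.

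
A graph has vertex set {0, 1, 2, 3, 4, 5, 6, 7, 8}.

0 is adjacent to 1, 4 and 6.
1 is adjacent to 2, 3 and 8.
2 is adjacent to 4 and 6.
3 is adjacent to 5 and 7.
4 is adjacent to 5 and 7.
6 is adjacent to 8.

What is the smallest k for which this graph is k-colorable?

The cycle 5-4-0-1-3-5 has odd length 5, so it cannot be 2-colored; at least 3 colors are needed.
3 colors suffice: color a → {1, 4, 6}; color b → {0, 2, 3, 8}; color c → {5, 7}. Each edge has distinct colors on its endpoints.

3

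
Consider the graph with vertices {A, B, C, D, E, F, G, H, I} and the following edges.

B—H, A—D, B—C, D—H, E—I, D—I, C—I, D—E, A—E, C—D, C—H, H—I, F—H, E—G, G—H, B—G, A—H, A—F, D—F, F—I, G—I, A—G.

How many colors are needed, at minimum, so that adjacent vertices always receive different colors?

4

A, D, F, H form a clique, so at least 4 colors are needed.
A valid assignment using 4 colors: A=green, B=green, C=yellow, D=blue, E=red, F=yellow, G=blue, H=red, I=green. Every edge joins two different colors.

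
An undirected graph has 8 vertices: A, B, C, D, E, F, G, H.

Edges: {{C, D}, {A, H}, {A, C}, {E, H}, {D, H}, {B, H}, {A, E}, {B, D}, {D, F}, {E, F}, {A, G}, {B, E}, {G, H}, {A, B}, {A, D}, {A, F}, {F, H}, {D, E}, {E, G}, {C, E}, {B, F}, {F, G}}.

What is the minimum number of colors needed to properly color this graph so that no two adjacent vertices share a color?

A, B, D, E, F, H are mutually adjacent (a clique of size 6), so at least 6 colors are needed.
One proper 6-coloring: A=1, B=6, C=3, D=5, E=2, F=3, G=5, H=4. Each edge has distinct colors on its endpoints.

6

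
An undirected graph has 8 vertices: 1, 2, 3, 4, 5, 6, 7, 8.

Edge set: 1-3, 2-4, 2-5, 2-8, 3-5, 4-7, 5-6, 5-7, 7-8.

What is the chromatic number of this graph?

2 and 8 are adjacent, so at least 2 colors are needed.
A valid assignment using 2 colors: 1=a, 2=b, 3=b, 4=a, 5=a, 6=b, 7=b, 8=a. Each edge has distinct colors on its endpoints.

2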